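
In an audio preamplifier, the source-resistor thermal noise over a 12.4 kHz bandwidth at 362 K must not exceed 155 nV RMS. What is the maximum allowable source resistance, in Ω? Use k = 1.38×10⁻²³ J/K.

97.0 Ω

Johnson–Nyquist: V_n = √(4kTRB) ⇒ R = V_n² / (4kTB)
4kTB = 4 × 1.38×10⁻²³ × 362 × 1.24×10⁴ = 2.48×10⁻¹⁶
R = (1.55×10⁻⁷)² / 2.48×10⁻¹⁶ = 9.70×10¹ Ω = 97.0 Ω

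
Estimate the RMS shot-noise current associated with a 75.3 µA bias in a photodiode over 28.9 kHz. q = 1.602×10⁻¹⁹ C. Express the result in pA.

835 pA

I_n = √(2qI·B)
2qI·B = 2 × 1.602×10⁻¹⁹ × 7.53×10⁻⁵ × 2.89×10⁴ = 6.97×10⁻¹⁹ A²
I_n = √(6.97×10⁻¹⁹) = 8.35×10⁻¹⁰ A = 835 pA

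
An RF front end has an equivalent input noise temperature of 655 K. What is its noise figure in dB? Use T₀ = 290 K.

F = 1 + T_e/T₀ = 1 + 655/290 = 3.25862
NF = 10 log₁₀(3.25862) = 5.13 dB

5.13 dB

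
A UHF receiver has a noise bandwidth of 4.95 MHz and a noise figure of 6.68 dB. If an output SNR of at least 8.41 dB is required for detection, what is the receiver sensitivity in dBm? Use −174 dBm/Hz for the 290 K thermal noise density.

−92.0 dBm

Sensitivity = −174 + 10 log₁₀(B) + NF + SNR_min
= −174 + 66.95 + 6.68 + 8.41
= −91.96 dBm → −92.0 dBm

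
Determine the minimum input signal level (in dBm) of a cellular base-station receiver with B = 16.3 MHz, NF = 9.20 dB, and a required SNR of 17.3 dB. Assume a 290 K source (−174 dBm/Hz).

−75.4 dBm

Sensitivity = −174 + 10 log₁₀(B) + NF + SNR_min
= −174 + 72.12 + 9.20 + 17.3
= −75.38 dBm → −75.4 dBm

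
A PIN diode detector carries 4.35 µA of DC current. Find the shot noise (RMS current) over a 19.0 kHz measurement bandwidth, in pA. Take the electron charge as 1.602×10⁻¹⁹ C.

I_n = √(2qI·B)
2qI·B = 2 × 1.602×10⁻¹⁹ × 4.35×10⁻⁶ × 1.90×10⁴ = 2.65×10⁻²⁰ A²
I_n = √(2.65×10⁻²⁰) = 1.63×10⁻¹⁰ A = 163 pA

163 pA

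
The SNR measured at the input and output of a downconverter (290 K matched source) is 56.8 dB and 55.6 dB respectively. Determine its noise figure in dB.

1.2 dB

NF (dB) = SNR_in(dB) − SNR_out(dB) when the source is at T₀
NF = 56.8 − 55.6 = 1.2 dB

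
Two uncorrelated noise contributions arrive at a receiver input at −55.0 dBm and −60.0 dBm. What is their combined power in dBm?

−53.8 dBm

Convert to linear, add, convert back:
P₁ = 3.16×10⁻⁹ W, P₂ = 1.00×10⁻⁹ W
P_tot = 4.16×10⁻⁹ W → 10 log₁₀(P_tot / 10⁻³) = −53.8 dBm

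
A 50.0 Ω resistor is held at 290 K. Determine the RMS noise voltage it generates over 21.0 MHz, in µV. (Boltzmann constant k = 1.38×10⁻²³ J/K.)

V_n = √(4kTRB)
4kTRB = 4 × 1.38×10⁻²³ × 290 × 5.00×10¹ × 2.10×10⁷ = 1.68×10⁻¹¹ V²
V_n = √(1.68×10⁻¹¹) = 4.10×10⁻⁶ V = 4.10 µV

4.10 µV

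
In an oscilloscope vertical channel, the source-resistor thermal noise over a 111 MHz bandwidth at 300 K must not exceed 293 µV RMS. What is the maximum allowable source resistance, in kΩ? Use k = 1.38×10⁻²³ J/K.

Johnson–Nyquist: V_n = √(4kTRB) ⇒ R = V_n² / (4kTB)
4kTB = 4 × 1.38×10⁻²³ × 300 × 1.11×10⁸ = 1.84×10⁻¹²
R = (2.93×10⁻⁴)² / 1.84×10⁻¹² = 4.67×10⁴ Ω = 46.7 kΩ

46.7 kΩ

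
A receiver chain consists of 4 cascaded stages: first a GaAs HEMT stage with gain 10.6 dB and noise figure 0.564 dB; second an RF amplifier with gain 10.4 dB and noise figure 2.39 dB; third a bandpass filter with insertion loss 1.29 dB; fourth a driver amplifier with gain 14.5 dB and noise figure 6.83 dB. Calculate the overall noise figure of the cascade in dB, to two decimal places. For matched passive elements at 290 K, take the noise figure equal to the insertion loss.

0.96 dB

Convert to linear (a loss of L dB is a gain of −L dB): F_i = 10^(NF_i/10), G_i = 10^(G_i,dB/10)
  Stage 1: F_1 = 10^(0.564/10) = 1.139, G_1 = 10^(10.6/10) = 11.48
  Stage 2: F_2 = 10^(2.39/10) = 1.734, G_2 = 10^(10.4/10) = 10.96
  Stage 3: F_3 = 10^(1.29/10) = 1.346, G_3 = 10^(−1.29/10) = 0.7430
  Stage 4: F_4 = 10^(6.83/10) = 4.819, G_4 = 10^(14.5/10) = 28.18
Friis cascade:
  F = 1.139 + (1.734 − 1)/11.48 + (1.346 − 1)/125.9 + (4.819 − 1)/93.54 = 1.246
NF = 10 log₁₀(1.246) = 0.96 dB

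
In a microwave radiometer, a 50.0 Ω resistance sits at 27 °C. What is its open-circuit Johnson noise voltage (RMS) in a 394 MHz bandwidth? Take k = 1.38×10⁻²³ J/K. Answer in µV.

18.1 µV

T = 27 °C + 273.15 = 300.15 K
V_n = √(4kTRB)
4kTRB = 4 × 1.38×10⁻²³ × 300.15 × 5.00×10¹ × 3.94×10⁸ = 3.26×10⁻¹⁰ V²
V_n = √(3.26×10⁻¹⁰) = 1.81×10⁻⁵ V = 18.1 µV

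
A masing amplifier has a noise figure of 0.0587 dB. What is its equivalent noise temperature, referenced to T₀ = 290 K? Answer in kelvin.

F = 10^(0.0587/10) = 1.01361
T_e = (F − 1)·T₀ = (1.01361 − 1) × 290 = 3.95 K

3.95 K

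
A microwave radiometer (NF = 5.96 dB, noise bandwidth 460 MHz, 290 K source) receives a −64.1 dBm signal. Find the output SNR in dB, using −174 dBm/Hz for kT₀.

17.3 dB

Noise floor: N = −174 + 10 log₁₀(B) + NF
10 log₁₀(4.60×10⁸) = 86.63 dB
N = −174 + 86.63 + 5.96 = −81.41 dBm
SNR = P_sig − N = −64.1 − (−81.41) = 17.31 dB → 17.3 dB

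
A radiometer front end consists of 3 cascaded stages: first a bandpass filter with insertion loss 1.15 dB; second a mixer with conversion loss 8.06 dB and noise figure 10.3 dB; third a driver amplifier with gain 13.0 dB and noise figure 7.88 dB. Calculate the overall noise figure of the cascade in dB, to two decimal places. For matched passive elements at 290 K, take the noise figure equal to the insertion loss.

Convert to linear (a loss of L dB is a gain of −L dB): F_i = 10^(NF_i/10), G_i = 10^(G_i,dB/10)
  Stage 1: F_1 = 10^(1.15/10) = 1.303, G_1 = 10^(−1.15/10) = 0.7674
  Stage 2: F_2 = 10^(10.3/10) = 10.72, G_2 = 10^(−8.06/10) = 0.1563
  Stage 3: F_3 = 10^(7.88/10) = 6.138, G_3 = 10^(13.0/10) = 19.95
Friis cascade:
  F = 1.303 + (10.72 − 1)/0.7674 + (6.138 − 1)/0.1199 = 56.80
NF = 10 log₁₀(56.80) = 17.54 dB

17.54 dB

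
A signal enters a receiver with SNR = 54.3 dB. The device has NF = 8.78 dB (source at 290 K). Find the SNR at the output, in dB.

45.52 dB

By definition F = SNR_in/SNR_out, so in dB: SNR_out = SNR_in − NF
SNR_out = 54.3 − 8.78 = 45.52 dB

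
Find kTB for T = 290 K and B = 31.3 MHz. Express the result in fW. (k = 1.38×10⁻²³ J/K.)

P_n = kTB = 1.38×10⁻²³ × 290 × 3.13×10⁷ = 1.25×10⁻¹³ W = 125 fW

125 fW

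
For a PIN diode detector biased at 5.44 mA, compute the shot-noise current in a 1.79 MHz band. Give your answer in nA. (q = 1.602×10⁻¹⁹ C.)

55.9 nA

I_n = √(2qI·B)
2qI·B = 2 × 1.602×10⁻¹⁹ × 5.44×10⁻³ × 1.79×10⁶ = 3.12×10⁻¹⁵ A²
I_n = √(3.12×10⁻¹⁵) = 5.59×10⁻⁸ A = 55.9 nA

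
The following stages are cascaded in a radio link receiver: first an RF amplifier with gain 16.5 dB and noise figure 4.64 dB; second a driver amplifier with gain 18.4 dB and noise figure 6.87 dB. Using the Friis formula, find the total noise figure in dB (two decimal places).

Convert to linear (a loss of L dB is a gain of −L dB): F_i = 10^(NF_i/10), G_i = 10^(G_i,dB/10)
  Stage 1: F_1 = 10^(4.64/10) = 2.911, G_1 = 10^(16.5/10) = 44.67
  Stage 2: F_2 = 10^(6.87/10) = 4.864, G_2 = 10^(18.4/10) = 69.18
Friis cascade:
  F = 2.911 + (4.864 − 1)/44.67 = 2.997
NF = 10 log₁₀(2.997) = 4.77 dB

4.77 dB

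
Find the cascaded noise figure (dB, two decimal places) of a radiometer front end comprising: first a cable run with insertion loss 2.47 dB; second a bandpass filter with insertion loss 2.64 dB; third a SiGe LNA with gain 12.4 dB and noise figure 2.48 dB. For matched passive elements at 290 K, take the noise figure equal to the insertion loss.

7.59 dB

Convert to linear (a loss of L dB is a gain of −L dB): F_i = 10^(NF_i/10), G_i = 10^(G_i,dB/10)
  Stage 1: F_1 = 10^(2.47/10) = 1.766, G_1 = 10^(−2.47/10) = 0.5662
  Stage 2: F_2 = 10^(2.64/10) = 1.837, G_2 = 10^(−2.64/10) = 0.5445
  Stage 3: F_3 = 10^(2.48/10) = 1.770, G_3 = 10^(12.4/10) = 17.38
Friis cascade:
  F = 1.766 + (1.837 − 1)/0.5662 + (1.770 − 1)/0.3083 = 5.741
NF = 10 log₁₀(5.741) = 7.59 dB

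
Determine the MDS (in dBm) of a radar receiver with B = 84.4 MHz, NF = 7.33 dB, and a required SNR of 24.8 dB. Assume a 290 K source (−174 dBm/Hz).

−62.6 dBm

Sensitivity = −174 + 10 log₁₀(B) + NF + SNR_min
= −174 + 79.26 + 7.33 + 24.8
= −62.61 dBm → −62.6 dBm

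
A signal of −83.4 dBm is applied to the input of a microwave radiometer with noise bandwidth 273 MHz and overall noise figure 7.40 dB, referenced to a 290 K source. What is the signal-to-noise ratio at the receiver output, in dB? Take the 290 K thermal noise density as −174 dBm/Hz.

Noise floor: N = −174 + 10 log₁₀(B) + NF
10 log₁₀(2.73×10⁸) = 84.36 dB
N = −174 + 84.36 + 7.40 = −82.24 dBm
SNR = P_sig − N = −83.4 − (−82.24) = −1.16 dB → −1.2 dB

−1.2 dB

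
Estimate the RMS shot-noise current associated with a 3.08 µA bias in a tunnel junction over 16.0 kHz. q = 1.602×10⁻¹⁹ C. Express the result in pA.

I_n = √(2qI·B)
2qI·B = 2 × 1.602×10⁻¹⁹ × 3.08×10⁻⁶ × 1.60×10⁴ = 1.58×10⁻²⁰ A²
I_n = √(1.58×10⁻²⁰) = 1.26×10⁻¹⁰ A = 126 pA

126 pA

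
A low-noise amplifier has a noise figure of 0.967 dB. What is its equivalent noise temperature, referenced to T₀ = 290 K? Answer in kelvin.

F = 10^(0.967/10) = 1.2494
T_e = (F − 1)·T₀ = (1.2494 − 1) × 290 = 72.3 K

72.3 K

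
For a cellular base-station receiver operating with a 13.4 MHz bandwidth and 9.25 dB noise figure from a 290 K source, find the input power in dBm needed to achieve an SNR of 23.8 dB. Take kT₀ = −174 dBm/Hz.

Sensitivity = −174 + 10 log₁₀(B) + NF + SNR_min
= −174 + 71.27 + 9.25 + 23.8
= −69.68 dBm → −69.7 dBm

−69.7 dBm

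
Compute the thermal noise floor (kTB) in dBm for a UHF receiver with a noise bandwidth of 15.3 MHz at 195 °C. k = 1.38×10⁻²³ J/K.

−100.1 dBm

T = 195 °C + 273.15 = 468.15 K
P_n = kTB = 1.38×10⁻²³ × 468.15 × 1.53×10⁷ = 9.88×10⁻¹⁴ W
In dBm: 10 log₁₀(9.88×10⁻¹⁴ / 10⁻³) = −100.1 dBm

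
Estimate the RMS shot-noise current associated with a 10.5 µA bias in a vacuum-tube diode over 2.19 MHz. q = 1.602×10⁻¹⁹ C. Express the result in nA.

2.71 nA

I_n = √(2qI·B)
2qI·B = 2 × 1.602×10⁻¹⁹ × 1.05×10⁻⁵ × 2.19×10⁶ = 7.37×10⁻¹⁸ A²
I_n = √(7.37×10⁻¹⁸) = 2.71×10⁻⁹ A = 2.71 nA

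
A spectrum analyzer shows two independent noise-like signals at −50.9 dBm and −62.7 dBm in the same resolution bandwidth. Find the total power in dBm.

Convert to linear, add, convert back:
P₁ = 8.13×10⁻⁹ W, P₂ = 5.37×10⁻¹⁰ W
P_tot = 8.67×10⁻⁹ W → 10 log₁₀(P_tot / 10⁻³) = −50.6 dBm

−50.6 dBm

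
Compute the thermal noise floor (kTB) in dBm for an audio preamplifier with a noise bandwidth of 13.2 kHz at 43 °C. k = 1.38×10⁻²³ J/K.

−132.4 dBm

T = 43 °C + 273.15 = 316.15 K
P_n = kTB = 1.38×10⁻²³ × 316.15 × 1.32×10⁴ = 5.76×10⁻¹⁷ W
In dBm: 10 log₁₀(5.76×10⁻¹⁷ / 10⁻³) = −132.4 dBm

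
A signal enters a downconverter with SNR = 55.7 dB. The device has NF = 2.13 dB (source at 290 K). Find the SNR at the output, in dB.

By definition F = SNR_in/SNR_out, so in dB: SNR_out = SNR_in − NF
SNR_out = 55.7 − 2.13 = 53.57 dB

53.57 dB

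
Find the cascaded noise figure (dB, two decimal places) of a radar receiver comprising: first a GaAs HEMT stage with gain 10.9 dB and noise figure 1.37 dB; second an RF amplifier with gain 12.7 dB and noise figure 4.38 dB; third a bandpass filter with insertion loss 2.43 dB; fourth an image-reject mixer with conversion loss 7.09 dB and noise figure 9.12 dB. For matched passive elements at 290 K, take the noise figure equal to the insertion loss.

Convert to linear (a loss of L dB is a gain of −L dB): F_i = 10^(NF_i/10), G_i = 10^(G_i,dB/10)
  Stage 1: F_1 = 10^(1.37/10) = 1.371, G_1 = 10^(10.9/10) = 12.30
  Stage 2: F_2 = 10^(4.38/10) = 2.742, G_2 = 10^(12.7/10) = 18.62
  Stage 3: F_3 = 10^(2.43/10) = 1.750, G_3 = 10^(−2.43/10) = 0.5715
  Stage 4: F_4 = 10^(9.12/10) = 8.166, G_4 = 10^(−7.09/10) = 0.1954
Friis cascade:
  F = 1.371 + (2.742 − 1)/12.30 + (1.750 − 1)/229.1 + (8.166 − 1)/130.9 = 1.570
NF = 10 log₁₀(1.570) = 1.96 dB

1.96 dB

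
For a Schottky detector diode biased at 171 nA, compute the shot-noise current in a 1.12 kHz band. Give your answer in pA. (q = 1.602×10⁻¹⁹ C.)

I_n = √(2qI·B)
2qI·B = 2 × 1.602×10⁻¹⁹ × 1.71×10⁻⁷ × 1.12×10³ = 6.14×10⁻²³ A²
I_n = √(6.14×10⁻²³) = 7.83×10⁻¹² A = 7.83 pA

7.83 pA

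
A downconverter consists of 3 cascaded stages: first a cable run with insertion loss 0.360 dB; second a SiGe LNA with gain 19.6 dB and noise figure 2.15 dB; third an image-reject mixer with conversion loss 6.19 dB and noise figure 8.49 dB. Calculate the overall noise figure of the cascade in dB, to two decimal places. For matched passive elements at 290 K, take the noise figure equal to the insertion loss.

2.68 dB

Convert to linear (a loss of L dB is a gain of −L dB): F_i = 10^(NF_i/10), G_i = 10^(G_i,dB/10)
  Stage 1: F_1 = 10^(0.360/10) = 1.086, G_1 = 10^(−0.360/10) = 0.9204
  Stage 2: F_2 = 10^(2.15/10) = 1.641, G_2 = 10^(19.6/10) = 91.20
  Stage 3: F_3 = 10^(8.49/10) = 7.063, G_3 = 10^(−6.19/10) = 0.2404
Friis cascade:
  F = 1.086 + (1.641 − 1)/0.9204 + (7.063 − 1)/83.95 = 1.855
NF = 10 log₁₀(1.855) = 2.68 dB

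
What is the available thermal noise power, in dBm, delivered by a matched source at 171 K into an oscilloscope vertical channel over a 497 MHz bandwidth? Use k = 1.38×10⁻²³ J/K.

−89.3 dBm

P_n = kTB = 1.38×10⁻²³ × 171 × 4.97×10⁸ = 1.17×10⁻¹² W
In dBm: 10 log₁₀(1.17×10⁻¹² / 10⁻³) = −89.3 dBm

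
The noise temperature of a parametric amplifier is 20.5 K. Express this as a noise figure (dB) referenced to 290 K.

F = 1 + T_e/T₀ = 1 + 20.5/290 = 1.07069
NF = 10 log₁₀(1.07069) = 0.297 dB

0.297 dB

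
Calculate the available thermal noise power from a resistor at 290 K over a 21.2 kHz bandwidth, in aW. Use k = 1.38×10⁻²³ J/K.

P_n = kTB = 1.38×10⁻²³ × 290 × 2.12×10⁴ = 8.48×10⁻¹⁷ W = 84.8 aW

84.8 aW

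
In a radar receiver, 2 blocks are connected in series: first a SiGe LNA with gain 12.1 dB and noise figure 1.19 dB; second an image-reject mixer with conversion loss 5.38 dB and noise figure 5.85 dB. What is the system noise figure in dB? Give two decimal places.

1.73 dB

Convert to linear (a loss of L dB is a gain of −L dB): F_i = 10^(NF_i/10), G_i = 10^(G_i,dB/10)
  Stage 1: F_1 = 10^(1.19/10) = 1.315, G_1 = 10^(12.1/10) = 16.22
  Stage 2: F_2 = 10^(5.85/10) = 3.846, G_2 = 10^(−5.38/10) = 0.2897
Friis cascade:
  F = 1.315 + (3.846 − 1)/16.22 = 1.491
NF = 10 log₁₀(1.491) = 1.73 dB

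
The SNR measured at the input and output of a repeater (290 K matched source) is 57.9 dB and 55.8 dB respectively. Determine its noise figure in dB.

NF (dB) = SNR_in(dB) − SNR_out(dB) when the source is at T₀
NF = 57.9 − 55.8 = 2.1 dB

2.1 dB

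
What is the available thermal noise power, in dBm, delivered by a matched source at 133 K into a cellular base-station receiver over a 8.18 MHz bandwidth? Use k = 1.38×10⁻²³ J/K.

−108.2 dBm

P_n = kTB = 1.38×10⁻²³ × 133 × 8.18×10⁶ = 1.50×10⁻¹⁴ W
In dBm: 10 log₁₀(1.50×10⁻¹⁴ / 10⁻³) = −108.2 dBm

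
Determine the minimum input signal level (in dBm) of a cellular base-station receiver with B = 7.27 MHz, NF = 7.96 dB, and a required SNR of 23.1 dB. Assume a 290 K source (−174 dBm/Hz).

Sensitivity = −174 + 10 log₁₀(B) + NF + SNR_min
= −174 + 68.62 + 7.96 + 23.1
= −74.32 dBm → −74.3 dBm

−74.3 dBm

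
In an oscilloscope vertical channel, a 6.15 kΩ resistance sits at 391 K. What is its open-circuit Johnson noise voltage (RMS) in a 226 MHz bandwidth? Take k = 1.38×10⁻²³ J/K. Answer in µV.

V_n = √(4kTRB)
4kTRB = 4 × 1.38×10⁻²³ × 391 × 6.15×10³ × 2.26×10⁸ = 3.00×10⁻⁸ V²
V_n = √(3.00×10⁻⁸) = 1.73×10⁻⁴ V = 173 µV

173 µV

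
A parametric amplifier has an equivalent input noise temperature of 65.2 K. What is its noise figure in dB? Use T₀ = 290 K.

F = 1 + T_e/T₀ = 1 + 65.2/290 = 1.22483
NF = 10 log₁₀(1.22483) = 0.881 dB

0.881 dB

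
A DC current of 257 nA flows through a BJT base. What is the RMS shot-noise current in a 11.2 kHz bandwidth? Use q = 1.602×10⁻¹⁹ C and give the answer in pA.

I_n = √(2qI·B)
2qI·B = 2 × 1.602×10⁻¹⁹ × 2.57×10⁻⁷ × 1.12×10⁴ = 9.22×10⁻²² A²
I_n = √(9.22×10⁻²²) = 3.04×10⁻¹¹ A = 30.4 pA

30.4 pA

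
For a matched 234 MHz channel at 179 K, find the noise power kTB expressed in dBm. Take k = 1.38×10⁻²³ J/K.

−92.4 dBm

P_n = kTB = 1.38×10⁻²³ × 179 × 2.34×10⁸ = 5.78×10⁻¹³ W
In dBm: 10 log₁₀(5.78×10⁻¹³ / 10⁻³) = −92.4 dBm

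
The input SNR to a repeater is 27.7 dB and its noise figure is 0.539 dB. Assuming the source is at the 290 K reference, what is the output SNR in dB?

27.161 dB

By definition F = SNR_in/SNR_out, so in dB: SNR_out = SNR_in − NF
SNR_out = 27.7 − 0.539 = 27.161 dB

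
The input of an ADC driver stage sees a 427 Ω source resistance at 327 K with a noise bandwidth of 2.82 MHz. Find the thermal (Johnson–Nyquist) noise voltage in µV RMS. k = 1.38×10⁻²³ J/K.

V_n = √(4kTRB)
4kTRB = 4 × 1.38×10⁻²³ × 327 × 4.27×10² × 2.82×10⁶ = 2.17×10⁻¹¹ V²
V_n = √(2.17×10⁻¹¹) = 4.66×10⁻⁶ V = 4.66 µV

4.66 µV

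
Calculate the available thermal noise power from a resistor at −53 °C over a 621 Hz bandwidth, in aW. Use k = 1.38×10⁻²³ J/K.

1.89 aW

T = −53 °C + 273.15 = 220.15 K
P_n = kTB = 1.38×10⁻²³ × 220.15 × 6.21×10² = 1.89×10⁻¹⁸ W = 1.89 aW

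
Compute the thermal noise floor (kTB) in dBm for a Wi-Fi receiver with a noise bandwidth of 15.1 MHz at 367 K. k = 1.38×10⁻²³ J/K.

P_n = kTB = 1.38×10⁻²³ × 367 × 1.51×10⁷ = 7.65×10⁻¹⁴ W
In dBm: 10 log₁₀(7.65×10⁻¹⁴ / 10⁻³) = −101.2 dBm

−101.2 dBm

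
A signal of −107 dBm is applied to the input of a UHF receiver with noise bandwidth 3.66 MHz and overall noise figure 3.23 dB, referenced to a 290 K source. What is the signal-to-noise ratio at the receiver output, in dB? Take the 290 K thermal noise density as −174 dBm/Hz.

−1.9 dB

Noise floor: N = −174 + 10 log₁₀(B) + NF
10 log₁₀(3.66×10⁶) = 65.63 dB
N = −174 + 65.63 + 3.23 = −105.14 dBm
SNR = P_sig − N = −107 − (−105.14) = −1.86 dB → −1.9 dB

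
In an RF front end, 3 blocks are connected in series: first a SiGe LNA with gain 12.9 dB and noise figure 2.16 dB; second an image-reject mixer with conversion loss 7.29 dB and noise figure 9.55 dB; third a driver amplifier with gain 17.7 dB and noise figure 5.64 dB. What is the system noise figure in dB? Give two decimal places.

4.45 dB

Convert to linear (a loss of L dB is a gain of −L dB): F_i = 10^(NF_i/10), G_i = 10^(G_i,dB/10)
  Stage 1: F_1 = 10^(2.16/10) = 1.644, G_1 = 10^(12.9/10) = 19.50
  Stage 2: F_2 = 10^(9.55/10) = 9.016, G_2 = 10^(−7.29/10) = 0.1866
  Stage 3: F_3 = 10^(5.64/10) = 3.664, G_3 = 10^(17.7/10) = 58.88
Friis cascade:
  F = 1.644 + (9.016 − 1)/19.50 + (3.664 − 1)/3.639 = 2.788
NF = 10 log₁₀(2.788) = 4.45 dB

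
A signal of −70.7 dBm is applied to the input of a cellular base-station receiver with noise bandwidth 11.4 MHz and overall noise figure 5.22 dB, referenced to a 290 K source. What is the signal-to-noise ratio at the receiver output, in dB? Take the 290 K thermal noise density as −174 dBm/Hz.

Noise floor: N = −174 + 10 log₁₀(B) + NF
10 log₁₀(1.14×10⁷) = 70.57 dB
N = −174 + 70.57 + 5.22 = −98.21 dBm
SNR = P_sig − N = −70.7 − (−98.21) = 27.51 dB → 27.5 dB

27.5 dB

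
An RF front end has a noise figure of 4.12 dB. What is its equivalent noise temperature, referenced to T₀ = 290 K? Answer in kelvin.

459 K

F = 10^(4.12/10) = 2.58226
T_e = (F − 1)·T₀ = (2.58226 − 1) × 290 = 459 K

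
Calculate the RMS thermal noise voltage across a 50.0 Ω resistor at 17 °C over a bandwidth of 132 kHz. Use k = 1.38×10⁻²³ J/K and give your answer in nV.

T = 17 °C + 273.15 = 290.15 K
V_n = √(4kTRB)
4kTRB = 4 × 1.38×10⁻²³ × 290.15 × 5.00×10¹ × 1.32×10⁵ = 1.06×10⁻¹³ V²
V_n = √(1.06×10⁻¹³) = 3.25×10⁻⁷ V = 325 nV

325 nV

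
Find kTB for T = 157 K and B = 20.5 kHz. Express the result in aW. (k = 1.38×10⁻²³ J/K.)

P_n = kTB = 1.38×10⁻²³ × 157 × 2.05×10⁴ = 4.44×10⁻¹⁷ W = 44.4 aW

44.4 aW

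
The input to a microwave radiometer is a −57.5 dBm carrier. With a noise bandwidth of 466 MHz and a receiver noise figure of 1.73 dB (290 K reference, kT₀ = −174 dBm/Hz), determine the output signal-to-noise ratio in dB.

Noise floor: N = −174 + 10 log₁₀(B) + NF
10 log₁₀(4.66×10⁸) = 86.68 dB
N = −174 + 86.68 + 1.73 = −85.59 dBm
SNR = P_sig − N = −57.5 − (−85.59) = 28.09 dB → 28.1 dB

28.1 dB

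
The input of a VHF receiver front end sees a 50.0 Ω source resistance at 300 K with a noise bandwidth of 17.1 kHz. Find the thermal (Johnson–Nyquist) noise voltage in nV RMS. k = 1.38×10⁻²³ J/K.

119 nV

V_n = √(4kTRB)
4kTRB = 4 × 1.38×10⁻²³ × 300 × 5.00×10¹ × 1.71×10⁴ = 1.42×10⁻¹⁴ V²
V_n = √(1.42×10⁻¹⁴) = 1.19×10⁻⁷ V = 119 nV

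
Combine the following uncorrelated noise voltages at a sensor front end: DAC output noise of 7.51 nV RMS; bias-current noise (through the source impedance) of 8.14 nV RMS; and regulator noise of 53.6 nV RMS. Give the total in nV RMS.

Uncorrelated sources add in power (mean-square): V_tot = √(ΣV_i²)
V_tot = √[(7.51×10⁻⁹)² + (8.14×10⁻⁹)² + (5.36×10⁻⁸)²] = 5.47×10⁻⁸ V = 54.7 nV

54.7 nV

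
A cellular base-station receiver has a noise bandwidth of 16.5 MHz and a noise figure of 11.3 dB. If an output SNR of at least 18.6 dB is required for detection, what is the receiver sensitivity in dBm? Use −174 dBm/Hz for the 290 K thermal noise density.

−71.9 dBm

Sensitivity = −174 + 10 log₁₀(B) + NF + SNR_min
= −174 + 72.17 + 11.3 + 18.6
= −71.93 dBm → −71.9 dBm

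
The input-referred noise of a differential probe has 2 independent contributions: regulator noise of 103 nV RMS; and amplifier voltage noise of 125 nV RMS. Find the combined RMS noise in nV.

162 nV

Uncorrelated sources add in power (mean-square): V_tot = √(ΣV_i²)
V_tot = √[(1.03×10⁻⁷)² + (1.25×10⁻⁷)²] = 1.62×10⁻⁷ V = 162 nV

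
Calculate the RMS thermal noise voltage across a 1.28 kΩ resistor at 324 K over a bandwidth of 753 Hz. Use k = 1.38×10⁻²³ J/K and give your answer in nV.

131 nV

V_n = √(4kTRB)
4kTRB = 4 × 1.38×10⁻²³ × 324 × 1.28×10³ × 7.53×10² = 1.72×10⁻¹⁴ V²
V_n = √(1.72×10⁻¹⁴) = 1.31×10⁻⁷ V = 131 nV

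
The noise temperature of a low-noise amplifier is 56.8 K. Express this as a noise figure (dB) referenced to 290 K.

0.777 dB

F = 1 + T_e/T₀ = 1 + 56.8/290 = 1.19586
NF = 10 log₁₀(1.19586) = 0.777 dB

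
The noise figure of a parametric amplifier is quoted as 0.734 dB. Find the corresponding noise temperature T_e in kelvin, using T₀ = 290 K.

F = 10^(0.734/10) = 1.18413
T_e = (F − 1)·T₀ = (1.18413 − 1) × 290 = 53.4 K

53.4 K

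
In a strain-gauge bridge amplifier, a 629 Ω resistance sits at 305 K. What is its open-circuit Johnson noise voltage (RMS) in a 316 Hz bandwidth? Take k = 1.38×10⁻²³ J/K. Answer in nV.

57.8 nV

V_n = √(4kTRB)
4kTRB = 4 × 1.38×10⁻²³ × 305 × 6.29×10² × 3.16×10² = 3.35×10⁻¹⁵ V²
V_n = √(3.35×10⁻¹⁵) = 5.78×10⁻⁸ V = 57.8 nV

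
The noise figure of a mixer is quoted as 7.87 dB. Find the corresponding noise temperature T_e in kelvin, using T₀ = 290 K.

1486 K

F = 10^(7.87/10) = 6.1235
T_e = (F − 1)·T₀ = (6.1235 − 1) × 290 = 1486 K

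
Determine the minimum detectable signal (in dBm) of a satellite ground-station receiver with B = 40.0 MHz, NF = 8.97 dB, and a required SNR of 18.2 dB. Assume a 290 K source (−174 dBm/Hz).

−70.8 dBm

Sensitivity = −174 + 10 log₁₀(B) + NF + SNR_min
= −174 + 76.02 + 8.97 + 18.2
= −70.81 dBm → −70.8 dBm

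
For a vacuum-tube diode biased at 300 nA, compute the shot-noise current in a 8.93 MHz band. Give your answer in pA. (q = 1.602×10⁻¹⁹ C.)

926 pA

I_n = √(2qI·B)
2qI·B = 2 × 1.602×10⁻¹⁹ × 3.00×10⁻⁷ × 8.93×10⁶ = 8.58×10⁻¹⁹ A²
I_n = √(8.58×10⁻¹⁹) = 9.26×10⁻¹⁰ A = 926 pA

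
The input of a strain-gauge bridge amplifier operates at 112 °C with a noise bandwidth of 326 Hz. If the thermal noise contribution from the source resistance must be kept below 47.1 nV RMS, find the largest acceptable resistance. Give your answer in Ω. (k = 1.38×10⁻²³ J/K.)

T = 112 °C + 273.15 = 385.15 K
Johnson–Nyquist: V_n = √(4kTRB) ⇒ R = V_n² / (4kTB)
4kTB = 4 × 1.38×10⁻²³ × 385.15 × 3.26×10² = 6.93×10⁻¹⁸
R = (4.71×10⁻⁸)² / 6.93×10⁻¹⁸ = 3.20×10² Ω = 320 Ω

320 Ω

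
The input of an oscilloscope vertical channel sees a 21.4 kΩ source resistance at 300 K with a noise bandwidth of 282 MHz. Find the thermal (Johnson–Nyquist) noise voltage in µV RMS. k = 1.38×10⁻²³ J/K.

316 µV

V_n = √(4kTRB)
4kTRB = 4 × 1.38×10⁻²³ × 300 × 2.14×10⁴ × 2.82×10⁸ = 9.99×10⁻⁸ V²
V_n = √(9.99×10⁻⁸) = 3.16×10⁻⁴ V = 316 µV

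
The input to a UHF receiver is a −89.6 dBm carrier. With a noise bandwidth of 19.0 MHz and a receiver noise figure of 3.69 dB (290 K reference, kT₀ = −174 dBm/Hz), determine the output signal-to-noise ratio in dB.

Noise floor: N = −174 + 10 log₁₀(B) + NF
10 log₁₀(1.90×10⁷) = 72.79 dB
N = −174 + 72.79 + 3.69 = −97.52 dBm
SNR = P_sig − N = −89.6 − (−97.52) = 7.92 dB → 7.9 dB

7.9 dB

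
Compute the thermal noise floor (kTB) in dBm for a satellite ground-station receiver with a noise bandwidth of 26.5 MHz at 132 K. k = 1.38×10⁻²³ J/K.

P_n = kTB = 1.38×10⁻²³ × 132 × 2.65×10⁷ = 4.83×10⁻¹⁴ W
In dBm: 10 log₁₀(4.83×10⁻¹⁴ / 10⁻³) = −103.2 dBm

−103.2 dBm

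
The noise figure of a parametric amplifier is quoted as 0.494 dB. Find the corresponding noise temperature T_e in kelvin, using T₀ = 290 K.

F = 10^(0.494/10) = 1.12047
T_e = (F − 1)·T₀ = (1.12047 − 1) × 290 = 34.9 K

34.9 K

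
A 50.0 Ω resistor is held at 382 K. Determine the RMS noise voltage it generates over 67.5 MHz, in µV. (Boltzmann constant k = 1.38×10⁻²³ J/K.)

8.44 µV

V_n = √(4kTRB)
4kTRB = 4 × 1.38×10⁻²³ × 382 × 5.00×10¹ × 6.75×10⁷ = 7.12×10⁻¹¹ V²
V_n = √(7.12×10⁻¹¹) = 8.44×10⁻⁶ V = 8.44 µV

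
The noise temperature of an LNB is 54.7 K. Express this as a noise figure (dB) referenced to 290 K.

0.750 dB

F = 1 + T_e/T₀ = 1 + 54.7/290 = 1.18862
NF = 10 log₁₀(1.18862) = 0.750 dB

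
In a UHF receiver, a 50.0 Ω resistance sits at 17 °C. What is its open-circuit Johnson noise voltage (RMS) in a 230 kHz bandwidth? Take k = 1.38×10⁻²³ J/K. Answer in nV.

T = 17 °C + 273.15 = 290.15 K
V_n = √(4kTRB)
4kTRB = 4 × 1.38×10⁻²³ × 290.15 × 5.00×10¹ × 2.30×10⁵ = 1.84×10⁻¹³ V²
V_n = √(1.84×10⁻¹³) = 4.29×10⁻⁷ V = 429 nV

429 nV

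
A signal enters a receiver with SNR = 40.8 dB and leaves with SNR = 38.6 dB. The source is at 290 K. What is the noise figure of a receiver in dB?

NF (dB) = SNR_in(dB) − SNR_out(dB) when the source is at T₀
NF = 40.8 − 38.6 = 2.2 dB

2.2 dB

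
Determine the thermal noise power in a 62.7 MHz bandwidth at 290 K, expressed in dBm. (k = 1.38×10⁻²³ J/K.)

P_n = kTB = 1.38×10⁻²³ × 290 × 6.27×10⁷ = 2.51×10⁻¹³ W
In dBm: 10 log₁₀(2.51×10⁻¹³ / 10⁻³) = −96.0 dBm

−96.0 dBm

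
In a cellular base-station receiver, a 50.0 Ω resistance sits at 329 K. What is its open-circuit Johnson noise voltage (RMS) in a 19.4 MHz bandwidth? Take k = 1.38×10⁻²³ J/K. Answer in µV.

4.20 µV

V_n = √(4kTRB)
4kTRB = 4 × 1.38×10⁻²³ × 329 × 5.00×10¹ × 1.94×10⁷ = 1.76×10⁻¹¹ V²
V_n = √(1.76×10⁻¹¹) = 4.20×10⁻⁶ V = 4.20 µV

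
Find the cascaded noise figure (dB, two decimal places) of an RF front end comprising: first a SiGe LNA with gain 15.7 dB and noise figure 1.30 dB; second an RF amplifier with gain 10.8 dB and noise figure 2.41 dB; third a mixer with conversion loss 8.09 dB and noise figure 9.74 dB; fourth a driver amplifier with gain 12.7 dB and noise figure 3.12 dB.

Convert to linear (a loss of L dB is a gain of −L dB): F_i = 10^(NF_i/10), G_i = 10^(G_i,dB/10)
  Stage 1: F_1 = 10^(1.30/10) = 1.349, G_1 = 10^(15.7/10) = 37.15
  Stage 2: F_2 = 10^(2.41/10) = 1.742, G_2 = 10^(10.8/10) = 12.02
  Stage 3: F_3 = 10^(9.74/10) = 9.419, G_3 = 10^(−8.09/10) = 0.1552
  Stage 4: F_4 = 10^(3.12/10) = 2.051, G_4 = 10^(12.7/10) = 18.62
Friis cascade:
  F = 1.349 + (1.742 − 1)/37.15 + (9.419 − 1)/446.7 + (2.051 − 1)/69.34 = 1.403
NF = 10 log₁₀(1.403) = 1.47 dB

1.47 dB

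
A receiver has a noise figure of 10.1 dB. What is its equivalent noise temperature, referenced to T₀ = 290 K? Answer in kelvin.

F = 10^(10.1/10) = 10.2329
T_e = (F − 1)·T₀ = (10.2329 − 1) × 290 = 2678 K

2678 K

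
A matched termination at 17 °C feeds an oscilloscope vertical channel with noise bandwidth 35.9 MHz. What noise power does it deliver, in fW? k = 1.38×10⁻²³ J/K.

T = 17 °C + 273.15 = 290.15 K
P_n = kTB = 1.38×10⁻²³ × 290.15 × 3.59×10⁷ = 1.44×10⁻¹³ W = 144 fW

144 fW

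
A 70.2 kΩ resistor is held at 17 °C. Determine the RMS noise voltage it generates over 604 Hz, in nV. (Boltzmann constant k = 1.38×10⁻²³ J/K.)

824 nV

T = 17 °C + 273.15 = 290.15 K
V_n = √(4kTRB)
4kTRB = 4 × 1.38×10⁻²³ × 290.15 × 7.02×10⁴ × 6.04×10² = 6.79×10⁻¹³ V²
V_n = √(6.79×10⁻¹³) = 8.24×10⁻⁷ V = 824 nV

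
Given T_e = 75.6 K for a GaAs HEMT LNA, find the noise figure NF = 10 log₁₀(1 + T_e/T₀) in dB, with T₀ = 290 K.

F = 1 + T_e/T₀ = 1 + 75.6/290 = 1.26069
NF = 10 log₁₀(1.26069) = 1.01 dB

1.01 dB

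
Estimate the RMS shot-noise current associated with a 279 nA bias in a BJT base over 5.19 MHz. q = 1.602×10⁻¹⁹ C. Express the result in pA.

681 pA

I_n = √(2qI·B)
2qI·B = 2 × 1.602×10⁻¹⁹ × 2.79×10⁻⁷ × 5.19×10⁶ = 4.64×10⁻¹⁹ A²
I_n = √(4.64×10⁻¹⁹) = 6.81×10⁻¹⁰ A = 681 pA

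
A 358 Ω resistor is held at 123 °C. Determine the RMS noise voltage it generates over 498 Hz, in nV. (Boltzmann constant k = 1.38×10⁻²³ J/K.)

T = 123 °C + 273.15 = 396.15 K
V_n = √(4kTRB)
4kTRB = 4 × 1.38×10⁻²³ × 396.15 × 3.58×10² × 4.98×10² = 3.90×10⁻¹⁵ V²
V_n = √(3.90×10⁻¹⁵) = 6.24×10⁻⁸ V = 62.4 nV

62.4 nV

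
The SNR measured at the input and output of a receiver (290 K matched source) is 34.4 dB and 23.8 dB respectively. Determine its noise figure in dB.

10.6 dB

NF (dB) = SNR_in(dB) − SNR_out(dB) when the source is at T₀
NF = 34.4 − 23.8 = 10.6 dB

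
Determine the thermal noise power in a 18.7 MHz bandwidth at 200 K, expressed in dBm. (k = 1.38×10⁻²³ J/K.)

−102.9 dBm

P_n = kTB = 1.38×10⁻²³ × 200 × 1.87×10⁷ = 5.16×10⁻¹⁴ W
In dBm: 10 log₁₀(5.16×10⁻¹⁴ / 10⁻³) = −102.9 dBm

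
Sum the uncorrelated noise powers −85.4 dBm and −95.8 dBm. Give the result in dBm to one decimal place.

Convert to linear, add, convert back:
P₁ = 2.88×10⁻¹² W, P₂ = 2.63×10⁻¹³ W
P_tot = 3.15×10⁻¹² W → 10 log₁₀(P_tot / 10⁻³) = −85.0 dBm

−85.0 dBm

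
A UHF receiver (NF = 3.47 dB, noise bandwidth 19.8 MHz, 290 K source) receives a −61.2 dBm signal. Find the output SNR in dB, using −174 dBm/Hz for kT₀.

36.4 dB

Noise floor: N = −174 + 10 log₁₀(B) + NF
10 log₁₀(1.98×10⁷) = 72.97 dB
N = −174 + 72.97 + 3.47 = −97.56 dBm
SNR = P_sig − N = −61.2 − (−97.56) = 36.36 dB → 36.4 dB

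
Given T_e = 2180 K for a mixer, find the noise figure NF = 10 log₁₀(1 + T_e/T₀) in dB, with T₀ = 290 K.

9.30 dB

F = 1 + T_e/T₀ = 1 + 2180/290 = 8.51724
NF = 10 log₁₀(8.51724) = 9.30 dB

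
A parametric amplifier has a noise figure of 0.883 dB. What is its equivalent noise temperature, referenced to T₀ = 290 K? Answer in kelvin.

F = 10^(0.883/10) = 1.22546
T_e = (F − 1)·T₀ = (1.22546 − 1) × 290 = 65.4 K

65.4 K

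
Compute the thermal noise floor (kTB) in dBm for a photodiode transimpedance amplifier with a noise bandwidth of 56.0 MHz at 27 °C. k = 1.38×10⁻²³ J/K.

−96.3 dBm

T = 27 °C + 273.15 = 300.15 K
P_n = kTB = 1.38×10⁻²³ × 300.15 × 5.60×10⁷ = 2.32×10⁻¹³ W
In dBm: 10 log₁₀(2.32×10⁻¹³ / 10⁻³) = −96.3 dBm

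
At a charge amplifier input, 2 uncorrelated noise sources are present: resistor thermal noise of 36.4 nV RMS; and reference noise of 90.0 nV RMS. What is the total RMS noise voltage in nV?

Uncorrelated sources add in power (mean-square): V_tot = √(ΣV_i²)
V_tot = √[(3.64×10⁻⁸)² + (9.00×10⁻⁸)²] = 9.71×10⁻⁸ V = 97.1 nV

97.1 nV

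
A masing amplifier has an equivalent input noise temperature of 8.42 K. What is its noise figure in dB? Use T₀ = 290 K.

F = 1 + T_e/T₀ = 1 + 8.42/290 = 1.02903
NF = 10 log₁₀(1.02903) = 0.124 dB

0.124 dB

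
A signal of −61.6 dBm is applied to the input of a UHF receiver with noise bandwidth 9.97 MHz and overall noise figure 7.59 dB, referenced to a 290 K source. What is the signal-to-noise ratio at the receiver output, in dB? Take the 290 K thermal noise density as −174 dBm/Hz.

Noise floor: N = −174 + 10 log₁₀(B) + NF
10 log₁₀(9.97×10⁶) = 69.99 dB
N = −174 + 69.99 + 7.59 = −96.42 dBm
SNR = P_sig − N = −61.6 − (−96.42) = 34.82 dB → 34.8 dB

34.8 dB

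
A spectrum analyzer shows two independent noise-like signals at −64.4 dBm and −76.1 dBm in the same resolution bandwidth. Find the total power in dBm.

−64.1 dBm

Convert to linear, add, convert back:
P₁ = 3.63×10⁻¹⁰ W, P₂ = 2.45×10⁻¹¹ W
P_tot = 3.88×10⁻¹⁰ W → 10 log₁₀(P_tot / 10⁻³) = −64.1 dBm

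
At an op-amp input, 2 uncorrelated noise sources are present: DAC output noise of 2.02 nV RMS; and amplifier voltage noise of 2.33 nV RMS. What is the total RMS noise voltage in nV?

3.08 nV

Uncorrelated sources add in power (mean-square): V_tot = √(ΣV_i²)
V_tot = √[(2.02×10⁻⁹)² + (2.33×10⁻⁹)²] = 3.08×10⁻⁹ V = 3.08 nV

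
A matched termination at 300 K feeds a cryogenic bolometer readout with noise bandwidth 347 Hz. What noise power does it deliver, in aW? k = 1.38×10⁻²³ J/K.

P_n = kTB = 1.38×10⁻²³ × 300 × 3.47×10² = 1.44×10⁻¹⁸ W = 1.44 aW

1.44 aW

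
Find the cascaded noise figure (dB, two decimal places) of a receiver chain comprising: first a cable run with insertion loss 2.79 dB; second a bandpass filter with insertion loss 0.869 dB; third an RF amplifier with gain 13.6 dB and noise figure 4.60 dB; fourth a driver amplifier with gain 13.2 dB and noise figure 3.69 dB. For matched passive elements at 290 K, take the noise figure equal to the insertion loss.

8.35 dB

Convert to linear (a loss of L dB is a gain of −L dB): F_i = 10^(NF_i/10), G_i = 10^(G_i,dB/10)
  Stage 1: F_1 = 10^(2.79/10) = 1.901, G_1 = 10^(−2.79/10) = 0.5260
  Stage 2: F_2 = 10^(0.869/10) = 1.222, G_2 = 10^(−0.869/10) = 0.8187
  Stage 3: F_3 = 10^(4.60/10) = 2.884, G_3 = 10^(13.6/10) = 22.91
  Stage 4: F_4 = 10^(3.69/10) = 2.339, G_4 = 10^(13.2/10) = 20.89
Friis cascade:
  F = 1.901 + (1.222 − 1)/0.5260 + (2.884 − 1)/0.4306 + (2.339 − 1)/9.865 = 6.833
NF = 10 log₁₀(6.833) = 8.35 dB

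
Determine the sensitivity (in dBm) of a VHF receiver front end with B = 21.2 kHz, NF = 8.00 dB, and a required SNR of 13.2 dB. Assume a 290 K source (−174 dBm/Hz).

−109.5 dBm

Sensitivity = −174 + 10 log₁₀(B) + NF + SNR_min
= −174 + 43.26 + 8.00 + 13.2
= −109.54 dBm → −109.5 dBm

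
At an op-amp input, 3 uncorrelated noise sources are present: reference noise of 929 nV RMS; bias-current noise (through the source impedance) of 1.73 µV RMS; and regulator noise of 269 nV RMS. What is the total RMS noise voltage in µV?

1.98 µV

Uncorrelated sources add in power (mean-square): V_tot = √(ΣV_i²)
V_tot = √[(9.29×10⁻⁷)² + (1.73×10⁻⁶)² + (2.69×10⁻⁷)²] = 1.98×10⁻⁶ V = 1.98 µV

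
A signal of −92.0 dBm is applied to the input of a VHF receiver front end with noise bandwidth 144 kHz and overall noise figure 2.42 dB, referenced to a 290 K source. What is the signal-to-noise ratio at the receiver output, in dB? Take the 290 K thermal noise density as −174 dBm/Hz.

28.0 dB

Noise floor: N = −174 + 10 log₁₀(B) + NF
10 log₁₀(1.44×10⁵) = 51.58 dB
N = −174 + 51.58 + 2.42 = −120.00 dBm
SNR = P_sig − N = −92.0 − (−120.00) = 28.00 dB → 28.0 dB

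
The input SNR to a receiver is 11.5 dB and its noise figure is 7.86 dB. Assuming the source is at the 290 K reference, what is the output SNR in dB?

3.64 dB

By definition F = SNR_in/SNR_out, so in dB: SNR_out = SNR_in − NF
SNR_out = 11.5 − 7.86 = 3.64 dB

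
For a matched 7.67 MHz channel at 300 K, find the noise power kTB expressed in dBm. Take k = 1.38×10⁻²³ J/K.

−105.0 dBm

P_n = kTB = 1.38×10⁻²³ × 300 × 7.67×10⁶ = 3.18×10⁻¹⁴ W
In dBm: 10 log₁₀(3.18×10⁻¹⁴ / 10⁻³) = −105.0 dBm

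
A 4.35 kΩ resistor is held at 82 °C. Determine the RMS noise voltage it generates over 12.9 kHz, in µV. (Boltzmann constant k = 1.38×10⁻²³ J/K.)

1.05 µV

T = 82 °C + 273.15 = 355.15 K
V_n = √(4kTRB)
4kTRB = 4 × 1.38×10⁻²³ × 355.15 × 4.35×10³ × 1.29×10⁴ = 1.10×10⁻¹² V²
V_n = √(1.10×10⁻¹²) = 1.05×10⁻⁶ V = 1.05 µV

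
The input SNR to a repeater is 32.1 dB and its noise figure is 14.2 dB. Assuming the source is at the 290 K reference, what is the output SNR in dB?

By definition F = SNR_in/SNR_out, so in dB: SNR_out = SNR_in − NF
SNR_out = 32.1 − 14.2 = 17.9 dB

17.9 dB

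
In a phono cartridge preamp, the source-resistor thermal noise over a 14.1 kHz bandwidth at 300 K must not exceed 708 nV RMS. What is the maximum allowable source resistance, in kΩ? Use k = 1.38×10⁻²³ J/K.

2.15 kΩ

Johnson–Nyquist: V_n = √(4kTRB) ⇒ R = V_n² / (4kTB)
4kTB = 4 × 1.38×10⁻²³ × 300 × 1.41×10⁴ = 2.33×10⁻¹⁶
R = (7.08×10⁻⁷)² / 2.33×10⁻¹⁶ = 2.15×10³ Ω = 2.15 kΩ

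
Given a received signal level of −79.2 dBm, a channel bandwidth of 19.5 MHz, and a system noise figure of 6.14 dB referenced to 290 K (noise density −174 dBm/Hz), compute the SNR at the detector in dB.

Noise floor: N = −174 + 10 log₁₀(B) + NF
10 log₁₀(1.95×10⁷) = 72.9 dB
N = −174 + 72.9 + 6.14 = −94.96 dBm
SNR = P_sig − N = −79.2 − (−94.96) = 15.76 dB → 15.8 dB

15.8 dB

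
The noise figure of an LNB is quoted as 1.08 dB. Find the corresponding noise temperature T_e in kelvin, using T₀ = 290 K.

F = 10^(1.08/10) = 1.28233
T_e = (F − 1)·T₀ = (1.28233 − 1) × 290 = 81.9 K

81.9 K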